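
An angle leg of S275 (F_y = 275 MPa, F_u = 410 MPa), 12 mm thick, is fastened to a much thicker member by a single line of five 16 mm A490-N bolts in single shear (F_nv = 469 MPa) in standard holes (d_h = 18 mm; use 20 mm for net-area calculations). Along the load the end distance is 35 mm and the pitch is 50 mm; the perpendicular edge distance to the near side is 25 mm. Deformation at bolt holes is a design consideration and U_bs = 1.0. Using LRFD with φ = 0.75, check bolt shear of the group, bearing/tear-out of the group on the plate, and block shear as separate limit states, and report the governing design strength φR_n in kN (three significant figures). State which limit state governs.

Bolt shear: A_b = π·16²/4 = 201.1 mm²; R_n = 469 × 201.1 × 5 × 1 / 1000 = 471.5 kN → 0.75 × 471.5 = 354 kN.
Bearing: edge l_c = 26, r_n = 153.5 kN; interior l_c = 32, r_n = 188.9 kN; R_n = 153.5 + 4·188.9 = 909.2 kN → 682 kN.
Block shear: A_gv = 2820, A_nv = 1740, A_nt = 180 mm²; R_n = min(0.6F_uA_nv, 0.6F_yA_gv) + U_bs·F_u·A_nt = 501.8 kN → 376 kN.
Bolt shear governs: 354 kN.

354 kN (bolt shear governs)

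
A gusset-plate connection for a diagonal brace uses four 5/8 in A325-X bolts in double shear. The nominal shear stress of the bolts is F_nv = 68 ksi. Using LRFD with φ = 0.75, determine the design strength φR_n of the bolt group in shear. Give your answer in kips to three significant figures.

125 kips

A_b = π × 0.625² / 4 = 0.3068 in².
R_n = F_nv · A_b · n · n_s = 68 × 0.3068 × 4 × 2 = 166.9 kips.
Design strength φR_n = 0.75 × 166.9 = 125 kips.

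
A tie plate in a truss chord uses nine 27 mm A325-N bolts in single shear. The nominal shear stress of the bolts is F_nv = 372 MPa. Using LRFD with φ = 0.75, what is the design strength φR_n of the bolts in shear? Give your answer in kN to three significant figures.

A_b = π × 27² / 4 = 572.6 mm².
R_n = F_nv · A_b · n · n_s = 372 × 572.6 × 9 × 1 / 1000 = 1917 kN.
Design strength φR_n = 0.75 × 1917 = 1440 kN.

1440 kN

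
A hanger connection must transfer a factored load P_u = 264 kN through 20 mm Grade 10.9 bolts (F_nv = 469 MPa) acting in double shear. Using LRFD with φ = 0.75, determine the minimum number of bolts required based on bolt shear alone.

2 bolts

A_b = π·20²/4 = 314.2 mm².
Per-bolt design strength φR_n = 0.75 × 469 × 314.2 × 2 / 1000 = 221 kN.
n ≥ 264 / 221 = 1.195 → use 2 bolts.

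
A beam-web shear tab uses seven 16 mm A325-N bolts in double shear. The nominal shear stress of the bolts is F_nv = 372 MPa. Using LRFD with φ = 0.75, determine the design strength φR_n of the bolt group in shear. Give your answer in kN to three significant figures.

A_b = π × 16² / 4 = 201.1 mm².
R_n = F_nv · A_b · n · n_s = 372 × 201.1 × 7 × 2 / 1000 = 1047 kN.
Design strength φR_n = 0.75 × 1047 = 785 kN.

785 kN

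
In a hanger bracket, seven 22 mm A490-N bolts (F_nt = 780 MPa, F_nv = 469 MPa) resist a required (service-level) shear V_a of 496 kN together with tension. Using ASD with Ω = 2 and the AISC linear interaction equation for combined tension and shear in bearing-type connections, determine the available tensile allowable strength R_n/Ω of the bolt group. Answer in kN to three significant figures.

524 kN

A_b = π·22²/4 = 380.1 mm²; f_rv = 496 × 1000 / (7 × 380.1) = 186.4 MPa.
F'_nt = 1.3 F_nt − (Ω F_nt / F_nv) f_rv = 1.3·780 − (2·780/469)·186.4 = 394 MPa, capped at F_nt → F'_nt = 394 MPa.
R_n = F'_nt · A_b · n = 394 × 380.1 × 7 / 1000 = 1048 kN.
Allowable strength R_n/Ω = 1048 / 2 = 524 kN.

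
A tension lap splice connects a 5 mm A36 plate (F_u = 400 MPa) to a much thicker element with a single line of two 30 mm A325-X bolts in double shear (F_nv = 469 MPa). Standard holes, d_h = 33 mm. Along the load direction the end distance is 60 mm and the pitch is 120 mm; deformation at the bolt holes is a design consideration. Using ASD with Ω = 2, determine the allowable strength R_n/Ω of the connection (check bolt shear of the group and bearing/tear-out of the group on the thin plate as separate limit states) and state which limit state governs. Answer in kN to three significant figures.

124 kN (bearing governs)

Bolt shear: A_b = π·30²/4 = 706.9 mm²; R_n = 469 × 706.9 × 2 × 2 / 1000 = 1326 kN → 1326 / 2 = 663 kN.
Bearing (1.2 l_c t F_u ≤ 2.4 d t F_u): upper limit = 2.4·30·5·400 / 1000 = 144 kN.
  Edge l_c = 60 − 33/2 = 43.5 → r_n = 104.4 kN; interior l_c = 120 − 33 = 87 → r_n = 144 kN.
  R_n,bearing = 1·104.4 + 1·144 = 248.4 kN → 248.4 / 2 = 124 kN.
Bearing governs: 124 kN.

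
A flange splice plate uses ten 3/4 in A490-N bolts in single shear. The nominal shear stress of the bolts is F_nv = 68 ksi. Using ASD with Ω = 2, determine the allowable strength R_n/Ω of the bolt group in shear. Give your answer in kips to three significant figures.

150 kips

A_b = π × 0.75² / 4 = 0.4418 in².
R_n = F_nv · A_b · n · n_s = 68 × 0.4418 × 10 × 1 = 300.4 kips.
Allowable strength R_n/Ω = 300.4 / 2 = 150 kips.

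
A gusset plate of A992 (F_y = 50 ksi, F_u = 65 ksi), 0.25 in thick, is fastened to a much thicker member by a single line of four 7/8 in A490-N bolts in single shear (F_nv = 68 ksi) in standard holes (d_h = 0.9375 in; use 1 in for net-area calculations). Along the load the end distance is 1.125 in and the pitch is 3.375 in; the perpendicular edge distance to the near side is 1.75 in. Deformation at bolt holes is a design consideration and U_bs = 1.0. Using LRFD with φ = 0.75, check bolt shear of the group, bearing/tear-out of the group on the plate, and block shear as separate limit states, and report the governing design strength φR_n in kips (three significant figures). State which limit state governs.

71.9 kips (block shear governs)

Bolt shear: A_b = π·0.875²/4 = 0.6013 in²; R_n = 68 × 0.6013 × 4 × 1 = 163.6 kips → 0.75 × 163.6 = 123 kips.
Bearing: edge l_c = 0.6562, r_n = 12.8 kips; interior l_c = 2.438, r_n = 34.12 kips; R_n = 12.8 + 3·34.12 = 115.2 kips → 86.4 kips.
Block shear: A_gv = 2.812, A_nv = 1.938, A_nt = 0.3125 in²; R_n = min(0.6F_uA_nv, 0.6F_yA_gv) + U_bs·F_u·A_nt = 95.88 kips → 71.9 kips.
Block shear governs: 71.9 kips.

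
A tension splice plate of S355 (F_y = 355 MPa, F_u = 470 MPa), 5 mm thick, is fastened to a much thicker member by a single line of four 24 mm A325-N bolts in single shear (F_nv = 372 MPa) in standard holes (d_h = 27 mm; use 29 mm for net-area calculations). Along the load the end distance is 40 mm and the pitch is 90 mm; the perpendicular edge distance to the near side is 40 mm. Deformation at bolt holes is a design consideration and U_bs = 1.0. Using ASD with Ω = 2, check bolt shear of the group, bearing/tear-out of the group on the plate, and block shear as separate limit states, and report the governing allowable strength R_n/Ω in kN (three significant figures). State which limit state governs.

177 kN (block shear governs)

Bolt shear: A_b = π·24²/4 = 452.4 mm²; R_n = 372 × 452.4 × 4 × 1 / 1000 = 673.2 kN → 673.2 / 2 = 337 kN.
Bearing: edge l_c = 26.5, r_n = 74.73 kN; interior l_c = 63, r_n = 135.4 kN; R_n = 74.73 + 3·135.4 = 480.8 kN → 240 kN.
Block shear: A_gv = 1550, A_nv = 1042, A_nt = 127.5 mm²; R_n = min(0.6F_uA_nv, 0.6F_yA_gv) + U_bs·F_u·A_nt = 353.9 kN → 177 kN.
Block shear governs: 177 kN.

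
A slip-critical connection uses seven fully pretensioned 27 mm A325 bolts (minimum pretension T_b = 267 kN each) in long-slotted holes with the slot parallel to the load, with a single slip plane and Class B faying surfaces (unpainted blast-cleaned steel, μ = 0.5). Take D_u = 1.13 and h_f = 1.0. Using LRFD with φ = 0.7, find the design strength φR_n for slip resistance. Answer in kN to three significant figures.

R_n = μ · D_u · h_f · T_b · n_s · n_b = 0.5 × 1.13 × 1.0 × 267 × 1 × 7 = 1056 kN.
Design strength φR_n = 0.7 × 1056 = 739 kN.

739 kN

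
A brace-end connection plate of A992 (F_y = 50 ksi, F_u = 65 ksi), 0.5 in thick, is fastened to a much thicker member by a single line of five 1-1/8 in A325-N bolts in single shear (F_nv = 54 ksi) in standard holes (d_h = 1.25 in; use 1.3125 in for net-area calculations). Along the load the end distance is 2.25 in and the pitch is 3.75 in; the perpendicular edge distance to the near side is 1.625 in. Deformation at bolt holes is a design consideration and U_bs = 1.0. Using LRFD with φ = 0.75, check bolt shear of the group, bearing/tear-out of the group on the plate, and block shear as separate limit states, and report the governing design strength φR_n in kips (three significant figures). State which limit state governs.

Bolt shear: A_b = π·1.125²/4 = 0.994 in²; R_n = 54 × 0.994 × 5 × 1 = 268.4 kips → 0.75 × 268.4 = 201 kips.
Bearing: edge l_c = 1.625, r_n = 63.38 kips; interior l_c = 2.5, r_n = 87.75 kips; R_n = 63.38 + 4·87.75 = 414.4 kips → 311 kips.
Block shear: A_gv = 8.625, A_nv = 5.672, A_nt = 0.4844 in²; R_n = min(0.6F_uA_nv, 0.6F_yA_gv) + U_bs·F_u·A_nt = 252.7 kips → 190 kips.
Block shear governs: 190 kips.

190 kips (block shear governs)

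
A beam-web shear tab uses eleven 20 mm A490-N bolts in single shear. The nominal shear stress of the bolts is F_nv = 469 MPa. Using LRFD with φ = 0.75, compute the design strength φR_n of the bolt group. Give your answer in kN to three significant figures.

1220 kN

A_b = π × 20² / 4 = 314.2 mm².
R_n = F_nv · A_b · n · n_s = 469 × 314.2 × 11 × 1 / 1000 = 1621 kN.
Design strength φR_n = 0.75 × 1621 = 1220 kN.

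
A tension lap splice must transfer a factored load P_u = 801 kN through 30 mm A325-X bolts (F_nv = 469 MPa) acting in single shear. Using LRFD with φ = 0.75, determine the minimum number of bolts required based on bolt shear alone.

4 bolts

A_b = π·30²/4 = 706.9 mm².
Per-bolt design strength φR_n = 0.75 × 469 × 706.9 × 1 / 1000 = 248.6 kN.
n ≥ 801 / 248.6 = 3.222 → use 4 bolts.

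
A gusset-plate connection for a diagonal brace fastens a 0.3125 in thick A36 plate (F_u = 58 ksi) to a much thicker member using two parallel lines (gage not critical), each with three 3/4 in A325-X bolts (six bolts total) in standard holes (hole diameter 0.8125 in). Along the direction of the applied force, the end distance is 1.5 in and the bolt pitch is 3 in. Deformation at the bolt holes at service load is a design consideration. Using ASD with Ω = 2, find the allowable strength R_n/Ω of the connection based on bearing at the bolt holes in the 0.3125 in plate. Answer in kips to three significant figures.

Per bolt r_n = 1.2 l_c t F_u ≤ 2.4 d t F_u; upper limit = 2.4 × 0.75 × 0.3125 × 58 = 32.62 kips.
Edge bolt: l_c = 1.5 − 0.8125/2 = 1.094 in → 1.2 × 1.094 × 0.3125 × 58 = 23.79 → r_n = 23.79 kips.
Interior bolts: l_c = 3 − 0.8125 = 2.188 in → 1.2 × 2.188 × 0.3125 × 58 = 47.58 → r_n = 32.62 kips.
R_n = 2 × 23.79 + 4 × 32.62 = 178.1 kips.
Allowable strength R_n/Ω = 178.1 / 2 = 89 kips.

89 kips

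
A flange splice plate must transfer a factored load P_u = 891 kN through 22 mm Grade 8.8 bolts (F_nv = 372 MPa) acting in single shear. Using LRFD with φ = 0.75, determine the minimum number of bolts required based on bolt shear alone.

9 bolts

A_b = π·22²/4 = 380.1 mm².
Per-bolt design strength φR_n = 0.75 × 372 × 380.1 × 1 / 1000 = 106.1 kN.
n ≥ 891 / 106.1 = 8.401 → use 9 bolts.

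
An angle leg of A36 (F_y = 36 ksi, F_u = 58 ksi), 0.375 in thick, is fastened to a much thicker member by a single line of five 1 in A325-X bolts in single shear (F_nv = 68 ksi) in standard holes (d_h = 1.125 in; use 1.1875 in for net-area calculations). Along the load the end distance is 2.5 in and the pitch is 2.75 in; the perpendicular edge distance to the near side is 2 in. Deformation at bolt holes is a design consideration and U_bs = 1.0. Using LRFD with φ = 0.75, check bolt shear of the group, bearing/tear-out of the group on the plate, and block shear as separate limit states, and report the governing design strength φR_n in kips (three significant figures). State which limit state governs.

Bolt shear: A_b = π·1²/4 = 0.7854 in²; R_n = 68 × 0.7854 × 5 × 1 = 267 kips → 0.75 × 267 = 200 kips.
Bearing: edge l_c = 1.938, r_n = 50.57 kips; interior l_c = 1.625, r_n = 42.41 kips; R_n = 50.57 + 4·42.41 = 220.2 kips → 165 kips.
Block shear: A_gv = 5.062, A_nv = 3.059, A_nt = 0.5273 in²; R_n = min(0.6F_uA_nv, 0.6F_yA_gv) + U_bs·F_u·A_nt = 137 kips → 103 kips.
Block shear governs: 103 kips.

103 kips (block shear governs)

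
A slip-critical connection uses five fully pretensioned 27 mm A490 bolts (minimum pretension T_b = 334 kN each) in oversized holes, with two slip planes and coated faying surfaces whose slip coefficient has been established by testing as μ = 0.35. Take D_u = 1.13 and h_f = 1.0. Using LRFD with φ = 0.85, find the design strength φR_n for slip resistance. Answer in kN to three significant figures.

R_n = μ · D_u · h_f · T_b · n_s · n_b = 0.35 × 1.13 × 1.0 × 334 × 2 × 5 = 1321 kN.
Design strength φR_n = 0.85 × 1321 = 1120 kN.

1120 kN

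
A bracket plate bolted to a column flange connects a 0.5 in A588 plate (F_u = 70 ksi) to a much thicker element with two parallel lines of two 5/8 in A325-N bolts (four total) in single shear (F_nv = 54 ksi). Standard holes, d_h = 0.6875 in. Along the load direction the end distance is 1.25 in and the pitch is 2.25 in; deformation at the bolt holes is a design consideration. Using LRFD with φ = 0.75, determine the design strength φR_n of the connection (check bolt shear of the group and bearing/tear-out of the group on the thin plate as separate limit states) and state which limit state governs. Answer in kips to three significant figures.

49.7 kips (bolt shear governs)

Bolt shear: A_b = π·0.625²/4 = 0.3068 in²; R_n = 54 × 0.3068 × 4 × 1 = 66.27 kips → 0.75 × 66.27 = 49.7 kips.
Bearing (1.2 l_c t F_u ≤ 2.4 d t F_u): upper limit = 2.4·0.625·0.5·70 = 52.5 kips.
  Edge l_c = 1.25 − 0.6875/2 = 0.9062 → r_n = 38.06 kips; interior l_c = 2.25 − 0.6875 = 1.562 → r_n = 52.5 kips.
  R_n,bearing = 2·38.06 + 2·52.5 = 181.1 kips → 0.75 × 181.1 = 136 kips.
Bolt shear governs: 49.7 kips.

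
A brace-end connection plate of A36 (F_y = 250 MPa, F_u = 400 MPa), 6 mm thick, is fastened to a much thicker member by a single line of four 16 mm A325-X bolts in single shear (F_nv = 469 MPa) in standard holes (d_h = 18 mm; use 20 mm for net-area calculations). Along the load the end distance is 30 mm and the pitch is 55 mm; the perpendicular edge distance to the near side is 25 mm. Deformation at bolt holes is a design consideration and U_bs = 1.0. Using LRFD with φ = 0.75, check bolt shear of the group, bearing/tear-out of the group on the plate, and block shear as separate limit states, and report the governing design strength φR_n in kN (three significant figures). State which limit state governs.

Bolt shear: A_b = π·16²/4 = 201.1 mm²; R_n = 469 × 201.1 × 4 × 1 / 1000 = 377.2 kN → 0.75 × 377.2 = 283 kN.
Bearing: edge l_c = 21, r_n = 60.48 kN; interior l_c = 37, r_n = 92.16 kN; R_n = 60.48 + 3·92.16 = 337 kN → 253 kN.
Block shear: A_gv = 1170, A_nv = 750, A_nt = 90 mm²; R_n = min(0.6F_uA_nv, 0.6F_yA_gv) + U_bs·F_u·A_nt = 211.5 kN → 159 kN.
Block shear governs: 159 kN.

159 kN (block shear governs)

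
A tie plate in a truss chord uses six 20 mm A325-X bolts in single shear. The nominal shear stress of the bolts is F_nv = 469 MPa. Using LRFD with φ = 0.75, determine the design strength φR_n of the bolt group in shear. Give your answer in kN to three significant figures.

663 kN

A_b = π × 20² / 4 = 314.2 mm².
R_n = F_nv · A_b · n · n_s = 469 × 314.2 × 6 × 1 / 1000 = 884 kN.
Design strength φR_n = 0.75 × 884 = 663 kN.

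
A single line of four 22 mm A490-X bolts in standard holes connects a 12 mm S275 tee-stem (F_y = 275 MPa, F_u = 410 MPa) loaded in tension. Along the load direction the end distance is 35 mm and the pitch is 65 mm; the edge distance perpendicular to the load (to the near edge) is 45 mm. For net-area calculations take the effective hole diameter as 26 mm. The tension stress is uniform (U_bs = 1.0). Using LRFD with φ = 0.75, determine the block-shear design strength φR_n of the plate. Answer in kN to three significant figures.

Shear plane L_v = 35 + 3·65 = 230 mm; A_gv = 230 × 12 = 2760 mm².
A_nv = (230 − 3.5·26) × 12 = 1668 mm².
A_nt = (45 − 0.5·26) × 12 = 384 mm².
0.6 F_u A_nv = 410.3 kN; 0.6 F_y A_gv = 455.4 kN → shear rupture governs the shear term.
R_n = 410.3 + 1.0 × 410 × 384 / 1000 = 567.8 kN.
Design strength φR_n = 0.75 × 567.8 = 426 kN.

426 kN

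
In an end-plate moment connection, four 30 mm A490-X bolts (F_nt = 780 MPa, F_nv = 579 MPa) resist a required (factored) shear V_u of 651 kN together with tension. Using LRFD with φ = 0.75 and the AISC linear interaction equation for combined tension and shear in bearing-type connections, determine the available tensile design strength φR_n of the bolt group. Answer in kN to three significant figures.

1270 kN

A_b = π·30²/4 = 706.9 mm²; f_rv = 651 × 1000 / (4 × 706.9) = 230.2 MPa.
F'_nt = 1.3 F_nt − (F_nt / φF_nv) f_rv = 1.3·780 − (780/(0.75·579))·230.2 = 600.4 MPa, capped at F_nt → F'_nt = 600.4 MPa.
R_n = F'_nt · A_b · n = 600.4 × 706.9 × 4 / 1000 = 1698 kN.
Design strength φR_n = 0.75 × 1698 = 1270 kN.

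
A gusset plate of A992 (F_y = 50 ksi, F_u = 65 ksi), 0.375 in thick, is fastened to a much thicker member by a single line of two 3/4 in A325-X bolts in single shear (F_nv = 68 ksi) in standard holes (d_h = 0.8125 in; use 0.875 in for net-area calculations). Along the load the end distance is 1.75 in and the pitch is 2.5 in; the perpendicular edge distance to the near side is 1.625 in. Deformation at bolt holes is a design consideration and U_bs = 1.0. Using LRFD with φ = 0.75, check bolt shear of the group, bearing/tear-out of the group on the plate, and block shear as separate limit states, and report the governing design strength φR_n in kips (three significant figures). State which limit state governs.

Bolt shear: A_b = π·0.75²/4 = 0.4418 in²; R_n = 68 × 0.4418 × 2 × 1 = 60.08 kips → 0.75 × 60.08 = 45.1 kips.
Bearing: edge l_c = 1.344, r_n = 39.3 kips; interior l_c = 1.688, r_n = 43.87 kips; R_n = 39.3 + 1·43.87 = 83.18 kips → 62.4 kips.
Block shear: A_gv = 1.594, A_nv = 1.102, A_nt = 0.4453 in²; R_n = min(0.6F_uA_nv, 0.6F_yA_gv) + U_bs·F_u·A_nt = 71.91 kips → 53.9 kips.
Bolt shear governs: 45.1 kips.

45.1 kips (bolt shear governs)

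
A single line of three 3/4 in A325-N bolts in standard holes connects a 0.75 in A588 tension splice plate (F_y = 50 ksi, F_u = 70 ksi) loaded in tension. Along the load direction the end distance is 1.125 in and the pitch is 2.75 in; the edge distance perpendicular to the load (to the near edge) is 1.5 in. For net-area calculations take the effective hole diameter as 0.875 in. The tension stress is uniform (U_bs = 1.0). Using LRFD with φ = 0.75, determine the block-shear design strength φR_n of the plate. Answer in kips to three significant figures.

147 kips

Shear plane L_v = 1.125 + 2·2.75 = 6.625 in; A_gv = 6.625 × 0.75 = 4.969 in².
A_nv = (6.625 − 2.5·0.875) × 0.75 = 3.328 in².
A_nt = (1.5 − 0.5·0.875) × 0.75 = 0.7969 in².
0.6 F_u A_nv = 139.8 kips; 0.6 F_y A_gv = 149.1 kips → shear rupture governs the shear term.
R_n = 139.8 + 1.0 × 70 × 0.7969 = 195.6 kips.
Design strength φR_n = 0.75 × 195.6 = 147 kips.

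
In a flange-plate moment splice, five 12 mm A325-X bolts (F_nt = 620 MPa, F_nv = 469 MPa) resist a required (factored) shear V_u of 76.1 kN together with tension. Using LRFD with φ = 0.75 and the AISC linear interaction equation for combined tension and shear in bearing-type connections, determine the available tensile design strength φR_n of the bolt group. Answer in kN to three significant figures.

241 kN

A_b = π·12²/4 = 113.1 mm²; f_rv = 76.1 × 1000 / (5 × 113.1) = 134.6 MPa.
F'_nt = 1.3 F_nt − (F_nt / φF_nv) f_rv = 1.3·620 − (620/(0.75·469))·134.6 = 568.8 MPa, capped at F_nt → F'_nt = 568.8 MPa.
R_n = F'_nt · A_b · n = 568.8 × 113.1 × 5 / 1000 = 321.6 kN.
Design strength φR_n = 0.75 × 321.6 = 241 kN.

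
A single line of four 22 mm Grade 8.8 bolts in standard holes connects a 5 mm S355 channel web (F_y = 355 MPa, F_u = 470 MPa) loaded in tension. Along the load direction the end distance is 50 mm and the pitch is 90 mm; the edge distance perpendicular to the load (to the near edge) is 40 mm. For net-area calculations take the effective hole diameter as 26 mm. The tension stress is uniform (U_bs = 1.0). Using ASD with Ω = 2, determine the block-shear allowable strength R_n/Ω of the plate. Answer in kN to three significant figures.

193 kN

Shear plane L_v = 50 + 3·90 = 320 mm; A_gv = 320 × 5 = 1600 mm².
A_nv = (320 − 3.5·26) × 5 = 1145 mm².
A_nt = (40 − 0.5·26) × 5 = 135 mm².
0.6 F_u A_nv = 322.9 kN; 0.6 F_y A_gv = 340.8 kN → shear rupture governs the shear term.
R_n = 322.9 + 1.0 × 470 × 135 / 1000 = 386.3 kN.
Allowable strength R_n/Ω = 386.3 / 2 = 193 kN.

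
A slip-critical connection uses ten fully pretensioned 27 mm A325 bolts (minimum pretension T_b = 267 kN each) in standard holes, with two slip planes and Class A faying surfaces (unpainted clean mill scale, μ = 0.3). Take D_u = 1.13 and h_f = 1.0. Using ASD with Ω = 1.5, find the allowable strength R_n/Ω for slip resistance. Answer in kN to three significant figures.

1210 kN

R_n = μ · D_u · h_f · T_b · n_s · n_b = 0.3 × 1.13 × 1.0 × 267 × 2 × 10 = 1810 kN.
Allowable strength R_n/Ω = 1810 / 1.5 = 1210 kN.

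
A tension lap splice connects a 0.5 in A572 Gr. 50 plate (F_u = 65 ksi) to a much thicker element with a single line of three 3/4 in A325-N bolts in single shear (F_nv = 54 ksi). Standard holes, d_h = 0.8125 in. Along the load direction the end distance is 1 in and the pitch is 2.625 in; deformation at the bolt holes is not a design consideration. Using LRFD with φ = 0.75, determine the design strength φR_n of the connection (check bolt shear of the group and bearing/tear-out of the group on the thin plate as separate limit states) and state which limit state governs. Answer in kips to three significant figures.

53.7 kips (bolt shear governs)

Bolt shear: A_b = π·0.75²/4 = 0.4418 in²; R_n = 54 × 0.4418 × 3 × 1 = 71.57 kips → 0.75 × 71.57 = 53.7 kips.
Bearing (1.5 l_c t F_u ≤ 3.0 d t F_u): upper limit = 3.0·0.75·0.5·65 = 73.12 kips.
  Edge l_c = 1 − 0.8125/2 = 0.5938 → r_n = 28.95 kips; interior l_c = 2.625 − 0.8125 = 1.812 → r_n = 73.12 kips.
  R_n,bearing = 1·28.95 + 2·73.12 = 175.2 kips → 0.75 × 175.2 = 131 kips.
Bolt shear governs: 53.7 kips.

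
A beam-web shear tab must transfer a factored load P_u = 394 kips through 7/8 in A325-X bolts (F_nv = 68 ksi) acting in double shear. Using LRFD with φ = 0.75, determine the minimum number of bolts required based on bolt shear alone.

A_b = π·0.875²/4 = 0.6013 in².
Per-bolt design strength φR_n = 0.75 × 68 × 0.6013 × 2 = 61.33 kips.
n ≥ 394 / 61.33 = 6.424 → use 7 bolts.

7 bolts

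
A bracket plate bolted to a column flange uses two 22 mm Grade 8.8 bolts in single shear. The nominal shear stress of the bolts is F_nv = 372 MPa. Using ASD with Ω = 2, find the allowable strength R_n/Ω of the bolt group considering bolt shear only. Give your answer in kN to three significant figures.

141 kN

A_b = π × 22² / 4 = 380.1 mm².
R_n = F_nv · A_b · n · n_s = 372 × 380.1 × 2 × 1 / 1000 = 282.8 kN.
Allowable strength R_n/Ω = 282.8 / 2 = 141 kN.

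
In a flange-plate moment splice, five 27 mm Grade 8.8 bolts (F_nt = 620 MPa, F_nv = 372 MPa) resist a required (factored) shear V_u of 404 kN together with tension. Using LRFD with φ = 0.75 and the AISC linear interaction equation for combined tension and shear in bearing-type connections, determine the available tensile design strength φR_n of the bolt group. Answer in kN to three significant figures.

A_b = π·27²/4 = 572.6 mm²; f_rv = 404 × 1000 / (5 × 572.6) = 141.1 MPa.
F'_nt = 1.3 F_nt − (F_nt / φF_nv) f_rv = 1.3·620 − (620/(0.75·372))·141.1 = 492.4 MPa, capped at F_nt → F'_nt = 492.4 MPa.
R_n = F'_nt · A_b · n = 492.4 × 572.6 × 5 / 1000 = 1410 kN.
Design strength φR_n = 0.75 × 1410 = 1060 kN.

1060 kN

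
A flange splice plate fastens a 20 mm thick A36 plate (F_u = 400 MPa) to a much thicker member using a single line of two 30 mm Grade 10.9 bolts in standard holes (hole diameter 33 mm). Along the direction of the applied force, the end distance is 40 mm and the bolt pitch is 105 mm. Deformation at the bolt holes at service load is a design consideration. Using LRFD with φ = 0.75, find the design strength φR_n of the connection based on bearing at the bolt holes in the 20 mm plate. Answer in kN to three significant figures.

601 kN

Per bolt r_n = 1.2 l_c t F_u ≤ 2.4 d t F_u; upper limit = 2.4 × 30 × 20 × 400 / 1000 = 576 kN.
Edge bolt: l_c = 40 − 33/2 = 23.5 mm → 1.2 × 23.5 × 20 × 400 / 1000 = 225.6 → r_n = 225.6 kN.
Interior bolts: l_c = 105 − 33 = 72 mm → 1.2 × 72 × 20 × 400 / 1000 = 691.2 → r_n = 576 kN.
R_n = 1 × 225.6 + 1 × 576 = 801.6 kN.
Design strength φR_n = 0.75 × 801.6 = 601 kN.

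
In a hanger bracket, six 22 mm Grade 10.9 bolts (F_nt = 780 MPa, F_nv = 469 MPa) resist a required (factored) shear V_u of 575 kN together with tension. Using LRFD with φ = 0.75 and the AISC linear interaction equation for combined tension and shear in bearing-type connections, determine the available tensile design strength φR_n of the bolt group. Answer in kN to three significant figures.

778 kN

A_b = π·22²/4 = 380.1 mm²; f_rv = 575 × 1000 / (6 × 380.1) = 252.1 MPa.
F'_nt = 1.3 F_nt − (F_nt / φF_nv) f_rv = 1.3·780 − (780/(0.75·469))·252.1 = 455 MPa, capped at F_nt → F'_nt = 455 MPa.
R_n = F'_nt · A_b · n = 455 × 380.1 × 6 / 1000 = 1038 kN.
Design strength φR_n = 0.75 × 1038 = 778 kN.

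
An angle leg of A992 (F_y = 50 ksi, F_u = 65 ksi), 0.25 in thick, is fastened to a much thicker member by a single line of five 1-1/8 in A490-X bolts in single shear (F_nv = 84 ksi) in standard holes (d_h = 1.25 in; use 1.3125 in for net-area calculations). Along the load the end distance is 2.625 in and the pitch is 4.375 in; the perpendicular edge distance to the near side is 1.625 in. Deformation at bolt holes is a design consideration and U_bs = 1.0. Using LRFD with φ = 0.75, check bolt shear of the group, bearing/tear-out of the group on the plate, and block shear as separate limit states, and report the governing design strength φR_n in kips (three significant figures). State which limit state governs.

Bolt shear: A_b = π·1.125²/4 = 0.994 in²; R_n = 84 × 0.994 × 5 × 1 = 417.5 kips → 0.75 × 417.5 = 313 kips.
Bearing: edge l_c = 2, r_n = 39 kips; interior l_c = 3.125, r_n = 43.87 kips; R_n = 39 + 4·43.87 = 214.5 kips → 161 kips.
Block shear: A_gv = 5.031, A_nv = 3.555, A_nt = 0.2422 in²; R_n = min(0.6F_uA_nv, 0.6F_yA_gv) + U_bs·F_u·A_nt = 154.4 kips → 116 kips.
Block shear governs: 116 kips.

116 kips (block shear governs)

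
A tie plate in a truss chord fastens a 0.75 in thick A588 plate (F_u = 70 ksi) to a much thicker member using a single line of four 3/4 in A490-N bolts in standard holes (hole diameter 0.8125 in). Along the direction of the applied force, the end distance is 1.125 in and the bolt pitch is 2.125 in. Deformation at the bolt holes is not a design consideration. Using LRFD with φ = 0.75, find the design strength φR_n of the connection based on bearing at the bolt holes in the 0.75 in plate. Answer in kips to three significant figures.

Per bolt r_n = 1.5 l_c t F_u ≤ 3.0 d t F_u; upper limit = 3.0 × 0.75 × 0.75 × 70 = 118.1 kips.
Edge bolt: l_c = 1.125 − 0.8125/2 = 0.7188 in → 1.5 × 0.7188 × 0.75 × 70 = 56.6 → r_n = 56.6 kips.
Interior bolts: l_c = 2.125 − 0.8125 = 1.312 in → 1.5 × 1.312 × 0.75 × 70 = 103.4 → r_n = 103.4 kips.
R_n = 1 × 56.6 + 3 × 103.4 = 366.7 kips.
Design strength φR_n = 0.75 × 366.7 = 275 kips.

275 kips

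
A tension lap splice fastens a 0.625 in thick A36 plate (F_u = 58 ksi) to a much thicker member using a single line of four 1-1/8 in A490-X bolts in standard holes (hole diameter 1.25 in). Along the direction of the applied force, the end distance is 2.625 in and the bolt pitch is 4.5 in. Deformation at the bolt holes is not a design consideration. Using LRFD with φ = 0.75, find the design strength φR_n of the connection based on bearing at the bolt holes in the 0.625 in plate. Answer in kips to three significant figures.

Per bolt r_n = 1.5 l_c t F_u ≤ 3.0 d t F_u; upper limit = 3.0 × 1.125 × 0.625 × 58 = 122.3 kips.
Edge bolt: l_c = 2.625 − 1.25/2 = 2 in → 1.5 × 2 × 0.625 × 58 = 108.8 → r_n = 108.8 kips.
Interior bolts: l_c = 4.5 − 1.25 = 3.25 in → 1.5 × 3.25 × 0.625 × 58 = 176.7 → r_n = 122.3 kips.
R_n = 1 × 108.8 + 3 × 122.3 = 475.8 kips.
Design strength φR_n = 0.75 × 475.8 = 357 kips.

357 kips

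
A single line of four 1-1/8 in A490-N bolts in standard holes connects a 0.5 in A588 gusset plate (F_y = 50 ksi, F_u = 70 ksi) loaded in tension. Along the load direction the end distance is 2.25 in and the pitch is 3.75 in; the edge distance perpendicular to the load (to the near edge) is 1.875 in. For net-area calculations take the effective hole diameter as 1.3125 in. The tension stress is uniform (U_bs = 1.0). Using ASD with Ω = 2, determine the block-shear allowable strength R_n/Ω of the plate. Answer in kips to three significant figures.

115 kips

Shear plane L_v = 2.25 + 3·3.75 = 13.5 in; A_gv = 13.5 × 0.5 = 6.75 in².
A_nv = (13.5 − 3.5·1.3125) × 0.5 = 4.453 in².
A_nt = (1.875 − 0.5·1.3125) × 0.5 = 0.6094 in².
0.6 F_u A_nv = 187 kips; 0.6 F_y A_gv = 202.5 kips → shear rupture governs the shear term.
R_n = 187 + 1.0 × 70 × 0.6094 = 229.7 kips.
Allowable strength R_n/Ω = 229.7 / 2 = 115 kips.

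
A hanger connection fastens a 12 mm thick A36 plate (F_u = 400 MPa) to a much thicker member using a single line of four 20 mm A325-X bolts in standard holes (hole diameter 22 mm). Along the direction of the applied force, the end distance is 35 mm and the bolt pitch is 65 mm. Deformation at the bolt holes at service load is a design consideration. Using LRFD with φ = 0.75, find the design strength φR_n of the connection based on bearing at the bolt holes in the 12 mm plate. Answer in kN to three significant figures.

622 kN

Per bolt r_n = 1.2 l_c t F_u ≤ 2.4 d t F_u; upper limit = 2.4 × 20 × 12 × 400 / 1000 = 230.4 kN.
Edge bolt: l_c = 35 − 22/2 = 24 mm → 1.2 × 24 × 12 × 400 / 1000 = 138.2 → r_n = 138.2 kN.
Interior bolts: l_c = 65 − 22 = 43 mm → 1.2 × 43 × 12 × 400 / 1000 = 247.7 → r_n = 230.4 kN.
R_n = 1 × 138.2 + 3 × 230.4 = 829.4 kN.
Design strength φR_n = 0.75 × 829.4 = 622 kN.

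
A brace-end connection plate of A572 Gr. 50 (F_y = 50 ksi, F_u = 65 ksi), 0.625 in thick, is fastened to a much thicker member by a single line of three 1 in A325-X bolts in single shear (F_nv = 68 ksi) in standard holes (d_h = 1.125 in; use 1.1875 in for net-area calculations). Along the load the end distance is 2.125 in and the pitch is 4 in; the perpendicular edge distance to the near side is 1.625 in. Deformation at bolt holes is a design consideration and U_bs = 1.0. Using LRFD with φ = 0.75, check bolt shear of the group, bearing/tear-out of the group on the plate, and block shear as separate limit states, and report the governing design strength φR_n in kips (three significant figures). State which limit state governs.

Bolt shear: A_b = π·1²/4 = 0.7854 in²; R_n = 68 × 0.7854 × 3 × 1 = 160.2 kips → 0.75 × 160.2 = 120 kips.
Bearing: edge l_c = 1.562, r_n = 76.17 kips; interior l_c = 2.875, r_n = 97.5 kips; R_n = 76.17 + 2·97.5 = 271.2 kips → 203 kips.
Block shear: A_gv = 6.328, A_nv = 4.473, A_nt = 0.6445 in²; R_n = min(0.6F_uA_nv, 0.6F_yA_gv) + U_bs·F_u·A_nt = 216.3 kips → 162 kips.
Bolt shear governs: 120 kips.

120 kips (bolt shear governs)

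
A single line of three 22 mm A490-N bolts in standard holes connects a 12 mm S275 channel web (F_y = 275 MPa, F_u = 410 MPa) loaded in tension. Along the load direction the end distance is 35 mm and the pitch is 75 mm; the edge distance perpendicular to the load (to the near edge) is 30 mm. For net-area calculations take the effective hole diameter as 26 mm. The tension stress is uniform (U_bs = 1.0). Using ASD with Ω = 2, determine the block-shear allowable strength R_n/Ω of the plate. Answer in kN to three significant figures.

219 kN

Shear plane L_v = 35 + 2·75 = 185 mm; A_gv = 185 × 12 = 2220 mm².
A_nv = (185 − 2.5·26) × 12 = 1440 mm².
A_nt = (30 − 0.5·26) × 12 = 204 mm².
0.6 F_u A_nv = 354.2 kN; 0.6 F_y A_gv = 366.3 kN → shear rupture governs the shear term.
R_n = 354.2 + 1.0 × 410 × 204 / 1000 = 437.9 kN.
Allowable strength R_n/Ω = 437.9 / 2 = 219 kN.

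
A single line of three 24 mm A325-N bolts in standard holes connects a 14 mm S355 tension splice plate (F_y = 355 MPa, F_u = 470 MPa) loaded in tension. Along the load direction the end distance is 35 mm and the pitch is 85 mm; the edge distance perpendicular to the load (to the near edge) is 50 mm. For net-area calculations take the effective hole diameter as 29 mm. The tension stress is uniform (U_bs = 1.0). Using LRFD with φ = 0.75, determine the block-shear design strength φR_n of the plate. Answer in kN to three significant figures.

568 kN

Shear plane L_v = 35 + 2·85 = 205 mm; A_gv = 205 × 14 = 2870 mm².
A_nv = (205 − 2.5·29) × 14 = 1855 mm².
A_nt = (50 − 0.5·29) × 14 = 497 mm².
0.6 F_u A_nv = 523.1 kN; 0.6 F_y A_gv = 611.3 kN → shear rupture governs the shear term.
R_n = 523.1 + 1.0 × 470 × 497 / 1000 = 756.7 kN.
Design strength φR_n = 0.75 × 756.7 = 568 kN.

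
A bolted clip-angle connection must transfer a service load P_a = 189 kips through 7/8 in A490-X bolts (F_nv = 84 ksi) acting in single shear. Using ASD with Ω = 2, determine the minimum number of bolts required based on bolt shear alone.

A_b = π·0.875²/4 = 0.6013 in².
Per-bolt allowable strength R_n/Ω = 84 × 0.6013 × 1 / 2 = 25.26 kips.
n ≥ 189 / 25.26 = 7.484 → use 8 bolts.

8 bolts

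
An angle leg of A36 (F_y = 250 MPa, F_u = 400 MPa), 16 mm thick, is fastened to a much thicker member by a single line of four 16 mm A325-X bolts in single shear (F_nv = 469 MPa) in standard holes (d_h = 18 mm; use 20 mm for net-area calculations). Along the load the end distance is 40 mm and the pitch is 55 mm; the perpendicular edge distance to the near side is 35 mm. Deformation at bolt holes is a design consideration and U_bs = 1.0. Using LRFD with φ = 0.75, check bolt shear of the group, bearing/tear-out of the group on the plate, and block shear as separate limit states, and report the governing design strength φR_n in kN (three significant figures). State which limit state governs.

Bolt shear: A_b = π·16²/4 = 201.1 mm²; R_n = 469 × 201.1 × 4 × 1 / 1000 = 377.2 kN → 0.75 × 377.2 = 283 kN.
Bearing: edge l_c = 31, r_n = 238.1 kN; interior l_c = 37, r_n = 245.8 kN; R_n = 238.1 + 3·245.8 = 975.4 kN → 732 kN.
Block shear: A_gv = 3280, A_nv = 2160, A_nt = 400 mm²; R_n = min(0.6F_uA_nv, 0.6F_yA_gv) + U_bs·F_u·A_nt = 652 kN → 489 kN.
Bolt shear governs: 283 kN.

283 kN (bolt shear governs)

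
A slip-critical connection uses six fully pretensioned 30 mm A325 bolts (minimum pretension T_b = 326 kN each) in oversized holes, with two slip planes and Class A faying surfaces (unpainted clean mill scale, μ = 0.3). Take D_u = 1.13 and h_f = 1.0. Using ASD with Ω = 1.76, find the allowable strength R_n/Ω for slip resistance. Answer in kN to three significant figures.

754 kN

R_n = μ · D_u · h_f · T_b · n_s · n_b = 0.3 × 1.13 × 1.0 × 326 × 2 × 6 = 1326 kN.
Allowable strength R_n/Ω = 1326 / 1.76 = 754 kN.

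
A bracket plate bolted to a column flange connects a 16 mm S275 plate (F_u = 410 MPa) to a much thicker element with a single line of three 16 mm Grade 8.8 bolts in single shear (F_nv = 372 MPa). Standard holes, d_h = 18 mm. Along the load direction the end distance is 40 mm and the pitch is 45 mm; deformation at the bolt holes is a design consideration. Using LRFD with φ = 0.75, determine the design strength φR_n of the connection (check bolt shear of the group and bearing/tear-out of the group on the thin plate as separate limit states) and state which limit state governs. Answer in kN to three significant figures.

168 kN (bolt shear governs)

Bolt shear: A_b = π·16²/4 = 201.1 mm²; R_n = 372 × 201.1 × 3 × 1 / 1000 = 224.4 kN → 0.75 × 224.4 = 168 kN.
Bearing (1.2 l_c t F_u ≤ 2.4 d t F_u): upper limit = 2.4·16·16·410 / 1000 = 251.9 kN.
  Edge l_c = 40 − 18/2 = 31 → r_n = 244 kN; interior l_c = 45 − 18 = 27 → r_n = 212.5 kN.
  R_n,bearing = 1·244 + 2·212.5 = 669.1 kN → 0.75 × 669.1 = 502 kN.
Bolt shear governs: 168 kN.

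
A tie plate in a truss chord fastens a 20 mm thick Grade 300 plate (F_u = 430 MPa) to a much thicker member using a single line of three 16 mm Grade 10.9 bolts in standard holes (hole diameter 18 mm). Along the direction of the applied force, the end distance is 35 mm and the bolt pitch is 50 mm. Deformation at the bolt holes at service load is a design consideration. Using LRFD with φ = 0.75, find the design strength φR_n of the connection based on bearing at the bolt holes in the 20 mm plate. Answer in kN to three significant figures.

697 kN

Per bolt r_n = 1.2 l_c t F_u ≤ 2.4 d t F_u; upper limit = 2.4 × 16 × 20 × 430 / 1000 = 330.2 kN.
Edge bolt: l_c = 35 − 18/2 = 26 mm → 1.2 × 26 × 20 × 430 / 1000 = 268.3 → r_n = 268.3 kN.
Interior bolts: l_c = 50 − 18 = 32 mm → 1.2 × 32 × 20 × 430 / 1000 = 330.2 → r_n = 330.2 kN.
R_n = 1 × 268.3 + 2 × 330.2 = 928.8 kN.
Design strength φR_n = 0.75 × 928.8 = 697 kN.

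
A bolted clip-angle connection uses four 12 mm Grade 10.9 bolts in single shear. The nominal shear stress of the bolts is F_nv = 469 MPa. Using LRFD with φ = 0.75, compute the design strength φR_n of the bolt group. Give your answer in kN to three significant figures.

159 kN

A_b = π × 12² / 4 = 113.1 mm².
R_n = F_nv · A_b · n · n_s = 469 × 113.1 × 4 × 1 / 1000 = 212.2 kN.
Design strength φR_n = 0.75 × 212.2 = 159 kN.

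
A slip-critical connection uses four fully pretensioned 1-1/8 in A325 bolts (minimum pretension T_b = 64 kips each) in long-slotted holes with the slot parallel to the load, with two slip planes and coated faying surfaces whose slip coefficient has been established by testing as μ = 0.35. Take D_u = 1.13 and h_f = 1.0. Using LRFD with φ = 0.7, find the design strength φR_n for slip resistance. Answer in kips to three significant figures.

R_n = μ · D_u · h_f · T_b · n_s · n_b = 0.35 × 1.13 × 1.0 × 64 × 2 × 4 = 202.5 kips.
Design strength φR_n = 0.7 × 202.5 = 142 kips.

142 kips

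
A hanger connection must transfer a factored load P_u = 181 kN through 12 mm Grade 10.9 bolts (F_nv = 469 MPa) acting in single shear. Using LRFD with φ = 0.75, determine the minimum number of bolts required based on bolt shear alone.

A_b = π·12²/4 = 113.1 mm².
Per-bolt design strength φR_n = 0.75 × 469 × 113.1 × 1 / 1000 = 39.78 kN.
n ≥ 181 / 39.78 = 4.55 → use 5 bolts.

5 bolts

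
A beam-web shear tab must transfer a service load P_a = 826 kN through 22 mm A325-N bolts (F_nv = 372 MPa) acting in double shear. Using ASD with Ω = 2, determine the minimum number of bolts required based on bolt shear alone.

6 bolts

A_b = π·22²/4 = 380.1 mm².
Per-bolt allowable strength R_n/Ω = 372 × 380.1 × 2 / 1000 / 2 = 141.4 kN.
n ≥ 826 / 141.4 = 5.841 → use 6 bolts.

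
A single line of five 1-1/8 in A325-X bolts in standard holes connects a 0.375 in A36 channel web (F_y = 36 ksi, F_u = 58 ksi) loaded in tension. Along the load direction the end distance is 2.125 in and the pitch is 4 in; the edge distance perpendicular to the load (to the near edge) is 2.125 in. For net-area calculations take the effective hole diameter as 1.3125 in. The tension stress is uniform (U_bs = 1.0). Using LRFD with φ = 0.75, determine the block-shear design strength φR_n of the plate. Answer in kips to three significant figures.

134 kips

Shear plane L_v = 2.125 + 4·4 = 18.12 in; A_gv = 18.12 × 0.375 = 6.797 in².
A_nv = (18.12 − 4.5·1.3125) × 0.375 = 4.582 in².
A_nt = (2.125 − 0.5·1.3125) × 0.375 = 0.5508 in².
0.6 F_u A_nv = 159.5 kips; 0.6 F_y A_gv = 146.8 kips → shear yielding governs the shear term.
R_n = 146.8 + 1.0 × 58 × 0.5508 = 178.8 kips.
Design strength φR_n = 0.75 × 178.8 = 134 kips.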